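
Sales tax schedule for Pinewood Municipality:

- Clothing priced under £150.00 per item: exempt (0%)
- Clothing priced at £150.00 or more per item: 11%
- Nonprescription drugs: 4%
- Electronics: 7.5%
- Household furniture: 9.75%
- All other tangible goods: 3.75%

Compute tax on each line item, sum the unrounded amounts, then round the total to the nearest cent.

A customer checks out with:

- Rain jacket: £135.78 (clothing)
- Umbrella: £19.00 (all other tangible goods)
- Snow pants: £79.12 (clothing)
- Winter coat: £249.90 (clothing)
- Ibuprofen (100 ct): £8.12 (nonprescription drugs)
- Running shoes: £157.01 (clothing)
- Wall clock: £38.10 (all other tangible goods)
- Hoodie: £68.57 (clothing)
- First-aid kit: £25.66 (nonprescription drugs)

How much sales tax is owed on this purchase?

£48.25

Rain jacket £135.78: clothing, under £150.00 → 0% → £0.00
Umbrella £19.00: all other tangible goods → 3.75% → £0.7125
Snow pants £79.12: clothing, under £150.00 → 0% → £0.00
Winter coat £249.90: clothing, £150.00 or more → 11% → £27.489
Ibuprofen (100 ct) £8.12: nonprescription drugs → 4% → £0.3248
Running shoes £157.01: clothing, £150.00 or more → 11% → £17.2711
Wall clock £38.10: all other tangible goods → 3.75% → £1.42875
Hoodie £68.57: clothing, under £150.00 → 0% → £0.00
First-aid kit £25.66: nonprescription drugs → 4% → £1.0264
Unrounded tax sum = £48.25255 → £48.25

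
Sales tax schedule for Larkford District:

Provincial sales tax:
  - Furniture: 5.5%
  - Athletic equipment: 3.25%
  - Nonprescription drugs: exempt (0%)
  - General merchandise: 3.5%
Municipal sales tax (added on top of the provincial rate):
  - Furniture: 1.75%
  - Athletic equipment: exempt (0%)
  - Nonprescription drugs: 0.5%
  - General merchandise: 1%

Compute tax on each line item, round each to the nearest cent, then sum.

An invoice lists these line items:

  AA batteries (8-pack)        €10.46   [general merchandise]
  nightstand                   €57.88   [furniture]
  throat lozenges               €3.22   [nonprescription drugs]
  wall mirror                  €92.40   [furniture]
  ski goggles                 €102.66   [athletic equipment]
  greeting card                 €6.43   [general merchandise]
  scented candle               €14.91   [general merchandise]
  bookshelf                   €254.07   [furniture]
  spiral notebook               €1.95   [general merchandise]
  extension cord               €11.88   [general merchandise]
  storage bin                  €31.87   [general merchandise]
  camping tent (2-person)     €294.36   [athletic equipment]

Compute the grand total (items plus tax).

AA batteries (8-pack) €10.46: general merchandise → 3.5% + 1% municipal = 4.5% → €0.47
Nightstand €57.88: furniture → 5.5% + 1.75% municipal = 7.25% → €4.20
Throat lozenges €3.22: nonprescription drugs → 0% + 0.5% municipal = 0.5% → €0.02
Wall mirror €92.40: furniture → 5.5% + 1.75% municipal = 7.25% → €6.70
Ski goggles €102.66: athletic equipment → 3.25% + 0% municipal = 3.25% → €3.34
Greeting card €6.43: general merchandise → 3.5% + 1% municipal = 4.5% → €0.29
Scented candle €14.91: general merchandise → 3.5% + 1% municipal = 4.5% → €0.67
Bookshelf €254.07: furniture → 5.5% + 1.75% municipal = 7.25% → €18.42
Spiral notebook €1.95: general merchandise → 3.5% + 1% municipal = 4.5% → €0.09
Extension cord €11.88: general merchandise → 3.5% + 1% municipal = 4.5% → €0.53
Storage bin €31.87: general merchandise → 3.5% + 1% municipal = 4.5% → €1.43
Camping tent (2-person) €294.36: athletic equipment → 3.25% + 0% municipal = 3.25% → €9.57
Subtotal = €882.09; tax = €45.73; total due = €927.82

€927.82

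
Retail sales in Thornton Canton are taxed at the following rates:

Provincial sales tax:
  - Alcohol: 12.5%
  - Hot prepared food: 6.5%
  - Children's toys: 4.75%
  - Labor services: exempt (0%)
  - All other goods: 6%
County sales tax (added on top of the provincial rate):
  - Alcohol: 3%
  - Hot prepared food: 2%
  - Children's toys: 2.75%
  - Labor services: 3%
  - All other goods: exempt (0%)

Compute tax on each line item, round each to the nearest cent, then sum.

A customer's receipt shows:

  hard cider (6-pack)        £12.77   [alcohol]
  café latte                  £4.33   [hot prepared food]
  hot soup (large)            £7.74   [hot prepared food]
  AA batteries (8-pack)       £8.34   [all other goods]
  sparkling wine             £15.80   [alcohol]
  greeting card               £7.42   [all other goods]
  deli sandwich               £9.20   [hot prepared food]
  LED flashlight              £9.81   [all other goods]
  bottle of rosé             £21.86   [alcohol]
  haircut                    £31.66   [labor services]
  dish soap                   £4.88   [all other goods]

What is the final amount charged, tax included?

Hard cider (6-pack) £12.77: alcohol → 12.5% + 3% county = 15.5% → £1.98
Café latte £4.33: hot prepared food → 6.5% + 2% county = 8.5% → £0.37
Hot soup (large) £7.74: hot prepared food → 6.5% + 2% county = 8.5% → £0.66
AA batteries (8-pack) £8.34: all other goods → 6% + 0% county = 6% → £0.50
Sparkling wine £15.80: alcohol → 12.5% + 3% county = 15.5% → £2.45
Greeting card £7.42: all other goods → 6% + 0% county = 6% → £0.45
Deli sandwich £9.20: hot prepared food → 6.5% + 2% county = 8.5% → £0.78
LED flashlight £9.81: all other goods → 6% + 0% county = 6% → £0.59
Bottle of rosé £21.86: alcohol → 12.5% + 3% county = 15.5% → £3.39
Haircut £31.66: labor services → 0% + 3% county = 3% → £0.95
Dish soap £4.88: all other goods → 6% + 0% county = 6% → £0.29
Subtotal = £133.81; tax = £12.41; total due = £146.22

£146.22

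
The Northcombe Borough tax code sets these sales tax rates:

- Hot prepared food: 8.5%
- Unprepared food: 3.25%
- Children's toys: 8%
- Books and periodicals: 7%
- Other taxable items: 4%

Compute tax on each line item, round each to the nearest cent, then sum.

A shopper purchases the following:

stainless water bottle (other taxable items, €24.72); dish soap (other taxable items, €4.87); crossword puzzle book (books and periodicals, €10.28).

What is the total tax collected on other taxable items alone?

€1.18

Stainless water bottle €24.72: other taxable items → 4% → €0.99
Dish soap €4.87: other taxable items → 4% → €0.19
Tax on other taxable items = €0.99 + €0.19 = €1.18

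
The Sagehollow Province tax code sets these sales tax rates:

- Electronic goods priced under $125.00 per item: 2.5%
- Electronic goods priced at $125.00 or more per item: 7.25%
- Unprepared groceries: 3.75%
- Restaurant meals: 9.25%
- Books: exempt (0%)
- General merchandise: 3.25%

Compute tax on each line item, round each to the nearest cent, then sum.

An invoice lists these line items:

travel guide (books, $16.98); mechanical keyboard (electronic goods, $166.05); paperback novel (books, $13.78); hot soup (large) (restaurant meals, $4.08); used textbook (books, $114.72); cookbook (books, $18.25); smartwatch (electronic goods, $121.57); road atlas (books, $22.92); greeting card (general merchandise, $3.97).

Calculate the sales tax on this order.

Travel guide $16.98: books → 0% → $0.00
Mechanical keyboard $166.05: electronic goods, $125.00 or more → 7.25% → $12.04
Paperback novel $13.78: books → 0% → $0.00
Hot soup (large) $4.08: restaurant meals → 9.25% → $0.38
Used textbook $114.72: books → 0% → $0.00
Cookbook $18.25: books → 0% → $0.00
Smartwatch $121.57: electronic goods, under $125.00 → 2.5% → $3.04
Road atlas $22.92: books → 0% → $0.00
Greeting card $3.97: general merchandise → 3.25% → $0.13
Total tax = $12.04 + $0.38 + $3.04 + $0.13 = $15.59

$15.59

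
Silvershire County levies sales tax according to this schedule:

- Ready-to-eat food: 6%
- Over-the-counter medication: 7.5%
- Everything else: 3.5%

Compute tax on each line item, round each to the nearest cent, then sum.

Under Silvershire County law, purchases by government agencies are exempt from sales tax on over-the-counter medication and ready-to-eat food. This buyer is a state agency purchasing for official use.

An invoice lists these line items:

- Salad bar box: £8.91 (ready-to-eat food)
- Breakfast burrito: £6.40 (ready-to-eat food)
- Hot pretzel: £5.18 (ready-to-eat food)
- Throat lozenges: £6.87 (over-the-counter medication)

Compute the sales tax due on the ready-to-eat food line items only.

Salad bar box £8.91: ready-to-eat food, buyer-exempt → 0% → £0.00
Breakfast burrito £6.40: ready-to-eat food, buyer-exempt → 0% → £0.00
Hot pretzel £5.18: ready-to-eat food, buyer-exempt → 0% → £0.00
Tax on ready-to-eat food = £0.00 + £0.00 + £0.00 = £0.00

£0.00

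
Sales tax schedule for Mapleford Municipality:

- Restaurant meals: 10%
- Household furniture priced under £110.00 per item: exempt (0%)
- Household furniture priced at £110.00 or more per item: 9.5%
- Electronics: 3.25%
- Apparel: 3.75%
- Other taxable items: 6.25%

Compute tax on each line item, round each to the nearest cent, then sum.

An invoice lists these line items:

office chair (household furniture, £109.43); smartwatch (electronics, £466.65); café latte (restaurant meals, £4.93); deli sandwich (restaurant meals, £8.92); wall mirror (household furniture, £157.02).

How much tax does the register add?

£31.47

Office chair £109.43: household furniture, under £110.00 → 0% → £0.00
Smartwatch £466.65: electronics → 3.25% → £15.17
Café latte £4.93: restaurant meals → 10% → £0.49
Deli sandwich £8.92: restaurant meals → 10% → £0.89
Wall mirror £157.02: household furniture, £110.00 or more → 9.5% → £14.92
Total tax = £15.17 + £0.49 + £0.89 + £14.92 = £31.47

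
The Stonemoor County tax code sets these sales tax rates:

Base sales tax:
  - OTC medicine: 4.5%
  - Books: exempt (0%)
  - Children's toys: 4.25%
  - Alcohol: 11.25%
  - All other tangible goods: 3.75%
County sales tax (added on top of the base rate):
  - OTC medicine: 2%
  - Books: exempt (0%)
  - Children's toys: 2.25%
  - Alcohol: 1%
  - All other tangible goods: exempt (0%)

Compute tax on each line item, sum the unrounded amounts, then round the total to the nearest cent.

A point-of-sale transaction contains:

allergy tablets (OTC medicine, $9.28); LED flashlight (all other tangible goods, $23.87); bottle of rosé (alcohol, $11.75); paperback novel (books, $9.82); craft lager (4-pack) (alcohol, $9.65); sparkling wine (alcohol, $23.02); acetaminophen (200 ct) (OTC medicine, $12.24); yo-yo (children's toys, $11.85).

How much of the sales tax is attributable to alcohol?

$5.44

Bottle of rosé $11.75: alcohol → 11.25% + 1% county = 12.25% → $1.439375
Craft lager (4-pack) $9.65: alcohol → 11.25% + 1% county = 12.25% → $1.182125
Sparkling wine $23.02: alcohol → 11.25% + 1% county = 12.25% → $2.81995
Tax on alcohol: unrounded sum = $5.44145 → $5.44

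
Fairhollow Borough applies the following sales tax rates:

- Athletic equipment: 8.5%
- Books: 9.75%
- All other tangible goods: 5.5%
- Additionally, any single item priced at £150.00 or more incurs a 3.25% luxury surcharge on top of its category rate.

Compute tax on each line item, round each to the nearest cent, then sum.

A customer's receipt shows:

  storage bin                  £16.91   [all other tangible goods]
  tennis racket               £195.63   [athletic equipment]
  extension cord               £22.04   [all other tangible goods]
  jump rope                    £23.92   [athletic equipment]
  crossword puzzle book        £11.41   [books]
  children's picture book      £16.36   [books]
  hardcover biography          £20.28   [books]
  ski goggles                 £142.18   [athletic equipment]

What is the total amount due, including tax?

£492.67

Storage bin £16.91: all other tangible goods → 5.5% → £0.93
Tennis racket £195.63: athletic equipment → 8.5% + 3.25% surcharge = 11.75% → £22.99
Extension cord £22.04: all other tangible goods → 5.5% → £1.21
Jump rope £23.92: athletic equipment → 8.5% → £2.03
Crossword puzzle book £11.41: books → 9.75% → £1.11
Children's picture book £16.36: books → 9.75% → £1.60
Hardcover biography £20.28: books → 9.75% → £1.98
Ski goggles £142.18: athletic equipment → 8.5% → £12.09
Subtotal = £448.73; tax = £43.94; total due = £492.67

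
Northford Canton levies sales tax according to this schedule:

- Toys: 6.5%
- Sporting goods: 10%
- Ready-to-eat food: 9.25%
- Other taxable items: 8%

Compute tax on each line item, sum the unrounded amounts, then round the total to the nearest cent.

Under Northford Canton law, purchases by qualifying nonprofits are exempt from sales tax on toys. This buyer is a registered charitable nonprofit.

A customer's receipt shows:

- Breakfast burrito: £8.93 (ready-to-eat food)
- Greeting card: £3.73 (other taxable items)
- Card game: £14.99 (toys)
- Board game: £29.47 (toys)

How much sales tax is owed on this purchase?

Breakfast burrito £8.93: ready-to-eat food → 9.25% → £0.826025
Greeting card £3.73: other taxable items → 8% → £0.2984
Card game £14.99: toys, buyer-exempt → 0% → £0.00
Board game £29.47: toys, buyer-exempt → 0% → £0.00
Unrounded tax sum = £1.124425 → £1.12

£1.12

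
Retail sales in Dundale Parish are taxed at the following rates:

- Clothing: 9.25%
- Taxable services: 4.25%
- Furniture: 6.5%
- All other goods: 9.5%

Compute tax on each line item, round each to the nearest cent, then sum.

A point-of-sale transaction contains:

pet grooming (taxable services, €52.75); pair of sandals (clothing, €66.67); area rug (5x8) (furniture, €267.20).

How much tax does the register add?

€25.78

Pet grooming €52.75: taxable services → 4.25% → €2.24
Pair of sandals €66.67: clothing → 9.25% → €6.17
Area rug (5x8) €267.20: furniture → 6.5% → €17.37
Total tax = €2.24 + €6.17 + €17.37 = €25.78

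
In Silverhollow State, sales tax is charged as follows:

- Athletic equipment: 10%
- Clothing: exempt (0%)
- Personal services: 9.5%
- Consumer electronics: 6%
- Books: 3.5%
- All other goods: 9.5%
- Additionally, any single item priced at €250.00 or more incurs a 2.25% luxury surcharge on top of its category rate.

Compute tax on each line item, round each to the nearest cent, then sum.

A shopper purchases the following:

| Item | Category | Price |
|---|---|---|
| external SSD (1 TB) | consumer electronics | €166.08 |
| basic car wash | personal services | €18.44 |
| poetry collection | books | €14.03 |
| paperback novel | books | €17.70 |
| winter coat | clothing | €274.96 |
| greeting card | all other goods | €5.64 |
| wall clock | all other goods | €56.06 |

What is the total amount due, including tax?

External SSD (1 TB) €166.08: consumer electronics → 6% → €9.96
Basic car wash €18.44: personal services → 9.5% → €1.75
Poetry collection €14.03: books → 3.5% → €0.49
Paperback novel €17.70: books → 3.5% → €0.62
Winter coat €274.96: clothing → 0% + 2.25% surcharge = 2.25% → €6.19
Greeting card €5.64: all other goods → 9.5% → €0.54
Wall clock €56.06: all other goods → 9.5% → €5.33
Subtotal = €552.91; tax = €24.88; total due = €577.79

€577.79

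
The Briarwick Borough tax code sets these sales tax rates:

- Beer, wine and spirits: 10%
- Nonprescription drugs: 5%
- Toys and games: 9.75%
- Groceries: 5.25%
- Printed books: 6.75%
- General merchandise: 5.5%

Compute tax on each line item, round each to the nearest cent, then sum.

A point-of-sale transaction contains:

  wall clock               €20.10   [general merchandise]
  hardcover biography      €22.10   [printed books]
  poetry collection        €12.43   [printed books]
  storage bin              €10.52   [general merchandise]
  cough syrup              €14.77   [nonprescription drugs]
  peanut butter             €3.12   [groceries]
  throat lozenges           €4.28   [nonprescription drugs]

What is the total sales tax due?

Wall clock €20.10: general merchandise → 5.5% → €1.11
Hardcover biography €22.10: printed books → 6.75% → €1.49
Poetry collection €12.43: printed books → 6.75% → €0.84
Storage bin €10.52: general merchandise → 5.5% → €0.58
Cough syrup €14.77: nonprescription drugs → 5% → €0.74
Peanut butter €3.12: groceries → 5.25% → €0.16
Throat lozenges €4.28: nonprescription drugs → 5% → €0.21
Total tax = €1.11 + €1.49 + €0.84 + €0.58 + €0.74 + €0.16 + €0.21 = €5.13

€5.13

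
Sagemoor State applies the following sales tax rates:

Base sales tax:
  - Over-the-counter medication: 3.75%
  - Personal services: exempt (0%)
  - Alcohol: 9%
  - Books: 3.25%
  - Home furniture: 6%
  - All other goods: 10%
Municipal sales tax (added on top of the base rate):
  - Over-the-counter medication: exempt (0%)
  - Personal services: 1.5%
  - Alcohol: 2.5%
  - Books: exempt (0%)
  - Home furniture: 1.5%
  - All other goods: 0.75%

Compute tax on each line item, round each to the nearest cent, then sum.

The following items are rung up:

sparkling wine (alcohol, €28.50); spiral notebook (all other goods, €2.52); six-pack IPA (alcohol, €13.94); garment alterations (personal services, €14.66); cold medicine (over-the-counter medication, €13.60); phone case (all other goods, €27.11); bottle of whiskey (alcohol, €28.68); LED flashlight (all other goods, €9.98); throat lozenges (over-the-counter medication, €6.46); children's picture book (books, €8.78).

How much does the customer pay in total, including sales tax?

€167.92

Sparkling wine €28.50: alcohol → 9% + 2.5% municipal = 11.5% → €3.28
Spiral notebook €2.52: all other goods → 10% + 0.75% municipal = 10.75% → €0.27
Six-pack IPA €13.94: alcohol → 9% + 2.5% municipal = 11.5% → €1.60
Garment alterations €14.66: personal services → 0% + 1.5% municipal = 1.5% → €0.22
Cold medicine €13.60: over-the-counter medication → 3.75% + 0% municipal = 3.75% → €0.51
Phone case €27.11: all other goods → 10% + 0.75% municipal = 10.75% → €2.91
Bottle of whiskey €28.68: alcohol → 9% + 2.5% municipal = 11.5% → €3.30
LED flashlight €9.98: all other goods → 10% + 0.75% municipal = 10.75% → €1.07
Throat lozenges €6.46: over-the-counter medication → 3.75% + 0% municipal = 3.75% → €0.24
Children's picture book €8.78: books → 3.25% + 0% municipal = 3.25% → €0.29
Subtotal = €154.23; tax = €13.69; total due = €167.92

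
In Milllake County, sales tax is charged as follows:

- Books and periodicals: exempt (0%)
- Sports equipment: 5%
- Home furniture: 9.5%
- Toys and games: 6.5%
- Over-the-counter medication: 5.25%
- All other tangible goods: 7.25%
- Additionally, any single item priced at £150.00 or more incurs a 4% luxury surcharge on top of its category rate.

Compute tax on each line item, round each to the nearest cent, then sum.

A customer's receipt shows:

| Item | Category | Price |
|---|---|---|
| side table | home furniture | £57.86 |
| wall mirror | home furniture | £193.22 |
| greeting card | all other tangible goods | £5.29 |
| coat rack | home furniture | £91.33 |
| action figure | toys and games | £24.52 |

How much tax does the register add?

Side table £57.86: home furniture → 9.5% → £5.50
Wall mirror £193.22: home furniture → 9.5% + 4% surcharge = 13.5% → £26.08
Greeting card £5.29: all other tangible goods → 7.25% → £0.38
Coat rack £91.33: home furniture → 9.5% → £8.68
Action figure £24.52: toys and games → 6.5% → £1.59
Total tax = £5.50 + £26.08 + £0.38 + £8.68 + £1.59 = £42.23

£42.23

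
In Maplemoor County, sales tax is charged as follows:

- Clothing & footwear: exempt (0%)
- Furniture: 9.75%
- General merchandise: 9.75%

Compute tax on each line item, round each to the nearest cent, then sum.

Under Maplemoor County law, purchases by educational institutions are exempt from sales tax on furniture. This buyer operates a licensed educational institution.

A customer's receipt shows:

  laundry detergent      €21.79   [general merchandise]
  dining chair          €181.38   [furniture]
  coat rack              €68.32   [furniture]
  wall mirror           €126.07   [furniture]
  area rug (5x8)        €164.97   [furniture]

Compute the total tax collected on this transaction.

€2.12

Laundry detergent €21.79: general merchandise → 9.75% → €2.12
Dining chair €181.38: furniture, buyer-exempt → 0% → €0.00
Coat rack €68.32: furniture, buyer-exempt → 0% → €0.00
Wall mirror €126.07: furniture, buyer-exempt → 0% → €0.00
Area rug (5x8) €164.97: furniture, buyer-exempt → 0% → €0.00
Total tax = €2.12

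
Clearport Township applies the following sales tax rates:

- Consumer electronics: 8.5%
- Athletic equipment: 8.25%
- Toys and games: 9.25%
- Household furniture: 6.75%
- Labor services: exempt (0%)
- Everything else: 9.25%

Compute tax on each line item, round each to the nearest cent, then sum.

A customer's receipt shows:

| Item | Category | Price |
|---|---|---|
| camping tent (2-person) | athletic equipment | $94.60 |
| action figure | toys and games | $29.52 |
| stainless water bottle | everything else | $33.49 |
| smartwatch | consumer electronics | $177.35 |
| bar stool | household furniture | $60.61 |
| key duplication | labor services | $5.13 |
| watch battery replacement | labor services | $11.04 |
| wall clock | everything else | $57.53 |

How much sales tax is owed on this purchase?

Camping tent (2-person) $94.60: athletic equipment → 8.25% → $7.80
Action figure $29.52: toys and games → 9.25% → $2.73
Stainless water bottle $33.49: everything else → 9.25% → $3.10
Smartwatch $177.35: consumer electronics → 8.5% → $15.07
Bar stool $60.61: household furniture → 6.75% → $4.09
Key duplication $5.13: labor services → 0% → $0.00
Watch battery replacement $11.04: labor services → 0% → $0.00
Wall clock $57.53: everything else → 9.25% → $5.32
Total tax = $7.80 + $2.73 + $3.10 + $15.07 + $4.09 + $5.32 = $38.11

$38.11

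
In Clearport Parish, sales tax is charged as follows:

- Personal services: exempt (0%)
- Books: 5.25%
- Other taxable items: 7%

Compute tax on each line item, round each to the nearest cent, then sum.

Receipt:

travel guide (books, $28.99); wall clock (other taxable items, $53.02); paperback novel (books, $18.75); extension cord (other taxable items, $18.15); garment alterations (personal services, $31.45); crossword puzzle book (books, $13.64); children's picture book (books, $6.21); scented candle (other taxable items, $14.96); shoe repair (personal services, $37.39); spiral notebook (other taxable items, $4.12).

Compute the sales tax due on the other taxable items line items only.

$6.32

Wall clock $53.02: other taxable items → 7% → $3.71
Extension cord $18.15: other taxable items → 7% → $1.27
Scented candle $14.96: other taxable items → 7% → $1.05
Spiral notebook $4.12: other taxable items → 7% → $0.29
Tax on other taxable items = $3.71 + $1.27 + $1.05 + $0.29 = $6.32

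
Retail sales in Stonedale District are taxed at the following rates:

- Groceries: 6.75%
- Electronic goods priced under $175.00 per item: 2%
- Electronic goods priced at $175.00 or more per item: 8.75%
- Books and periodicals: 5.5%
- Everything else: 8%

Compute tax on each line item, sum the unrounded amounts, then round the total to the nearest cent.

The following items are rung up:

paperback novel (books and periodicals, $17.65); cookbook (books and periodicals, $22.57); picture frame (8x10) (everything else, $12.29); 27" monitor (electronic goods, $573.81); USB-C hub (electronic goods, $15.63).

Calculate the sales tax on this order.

$53.72

Paperback novel $17.65: books and periodicals → 5.5% → $0.97075
Cookbook $22.57: books and periodicals → 5.5% → $1.24135
Picture frame (8x10) $12.29: everything else → 8% → $0.9832
27" monitor $573.81: electronic goods, $175.00 or more → 8.75% → $50.208375
USB-C hub $15.63: electronic goods, under $175.00 → 2% → $0.3126
Unrounded tax sum = $53.716275 → $53.72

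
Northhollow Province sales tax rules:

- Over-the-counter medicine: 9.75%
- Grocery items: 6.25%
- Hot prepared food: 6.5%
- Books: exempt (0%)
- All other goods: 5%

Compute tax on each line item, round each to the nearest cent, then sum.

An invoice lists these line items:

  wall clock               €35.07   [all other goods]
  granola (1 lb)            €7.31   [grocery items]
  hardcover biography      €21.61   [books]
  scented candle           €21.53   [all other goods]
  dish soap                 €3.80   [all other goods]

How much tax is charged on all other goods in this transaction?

Wall clock €35.07: all other goods → 5% → €1.75
Scented candle €21.53: all other goods → 5% → €1.08
Dish soap €3.80: all other goods → 5% → €0.19
Tax on all other goods = €1.75 + €1.08 + €0.19 = €3.02

€3.02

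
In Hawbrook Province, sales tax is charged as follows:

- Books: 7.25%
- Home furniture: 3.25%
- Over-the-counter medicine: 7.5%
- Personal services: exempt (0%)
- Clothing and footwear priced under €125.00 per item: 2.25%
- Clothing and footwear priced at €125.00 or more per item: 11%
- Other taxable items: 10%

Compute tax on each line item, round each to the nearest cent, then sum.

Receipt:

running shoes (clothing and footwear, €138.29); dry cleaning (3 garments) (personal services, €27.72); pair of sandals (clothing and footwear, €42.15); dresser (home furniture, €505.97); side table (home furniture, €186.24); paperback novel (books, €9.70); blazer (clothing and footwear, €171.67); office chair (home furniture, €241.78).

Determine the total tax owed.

Running shoes €138.29: clothing and footwear, €125.00 or more → 11% → €15.21
Dry cleaning (3 garments) €27.72: personal services → 0% → €0.00
Pair of sandals €42.15: clothing and footwear, under €125.00 → 2.25% → €0.95
Dresser €505.97: home furniture → 3.25% → €16.44
Side table €186.24: home furniture → 3.25% → €6.05
Paperback novel €9.70: books → 7.25% → €0.70
Blazer €171.67: clothing and footwear, €125.00 or more → 11% → €18.88
Office chair €241.78: home furniture → 3.25% → €7.86
Total tax = €15.21 + €0.95 + €16.44 + €6.05 + €0.70 + €18.88 + €7.86 = €66.09

€66.09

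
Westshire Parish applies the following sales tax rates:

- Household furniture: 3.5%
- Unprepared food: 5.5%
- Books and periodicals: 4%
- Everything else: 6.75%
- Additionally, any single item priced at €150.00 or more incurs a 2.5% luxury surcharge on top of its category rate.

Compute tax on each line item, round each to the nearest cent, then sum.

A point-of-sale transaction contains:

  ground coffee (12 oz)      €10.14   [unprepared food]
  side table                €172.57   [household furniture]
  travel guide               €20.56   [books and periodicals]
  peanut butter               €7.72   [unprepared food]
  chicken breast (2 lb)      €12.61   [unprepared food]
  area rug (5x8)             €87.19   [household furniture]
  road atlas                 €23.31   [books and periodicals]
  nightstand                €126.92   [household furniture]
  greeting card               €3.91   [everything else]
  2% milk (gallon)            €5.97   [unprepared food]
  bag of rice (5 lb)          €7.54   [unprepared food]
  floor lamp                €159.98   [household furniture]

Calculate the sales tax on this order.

€31.86

Ground coffee (12 oz) €10.14: unprepared food → 5.5% → €0.56
Side table €172.57: household furniture → 3.5% + 2.5% surcharge = 6% → €10.35
Travel guide €20.56: books and periodicals → 4% → €0.82
Peanut butter €7.72: unprepared food → 5.5% → €0.42
Chicken breast (2 lb) €12.61: unprepared food → 5.5% → €0.69
Area rug (5x8) €87.19: household furniture → 3.5% → €3.05
Road atlas €23.31: books and periodicals → 4% → €0.93
Nightstand €126.92: household furniture → 3.5% → €4.44
Greeting card €3.91: everything else → 6.75% → €0.26
2% milk (gallon) €5.97: unprepared food → 5.5% → €0.33
Bag of rice (5 lb) €7.54: unprepared food → 5.5% → €0.41
Floor lamp €159.98: household furniture → 3.5% + 2.5% surcharge = 6% → €9.60
Total tax = €0.56 + €10.35 + €0.82 + €0.42 + €0.69 + €3.05 + €0.93 + €4.44 + €0.26 + €0.33 + €0.41 + €9.60 = €31.86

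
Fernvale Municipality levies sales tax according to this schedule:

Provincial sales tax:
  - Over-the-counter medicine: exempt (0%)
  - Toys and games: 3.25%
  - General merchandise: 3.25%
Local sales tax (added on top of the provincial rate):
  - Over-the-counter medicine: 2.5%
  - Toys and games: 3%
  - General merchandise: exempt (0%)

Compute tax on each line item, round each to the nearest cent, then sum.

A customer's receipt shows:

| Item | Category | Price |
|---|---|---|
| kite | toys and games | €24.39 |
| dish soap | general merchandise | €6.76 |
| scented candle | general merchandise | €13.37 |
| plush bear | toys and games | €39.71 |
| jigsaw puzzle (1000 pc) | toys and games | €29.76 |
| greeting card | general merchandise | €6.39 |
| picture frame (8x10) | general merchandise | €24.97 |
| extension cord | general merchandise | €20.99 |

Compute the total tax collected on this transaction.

€8.21

Kite €24.39: toys and games → 3.25% + 3% local = 6.25% → €1.52
Dish soap €6.76: general merchandise → 3.25% + 0% local = 3.25% → €0.22
Scented candle €13.37: general merchandise → 3.25% + 0% local = 3.25% → €0.43
Plush bear €39.71: toys and games → 3.25% + 3% local = 6.25% → €2.48
Jigsaw puzzle (1000 pc) €29.76: toys and games → 3.25% + 3% local = 6.25% → €1.86
Greeting card €6.39: general merchandise → 3.25% + 0% local = 3.25% → €0.21
Picture frame (8x10) €24.97: general merchandise → 3.25% + 0% local = 3.25% → €0.81
Extension cord €20.99: general merchandise → 3.25% + 0% local = 3.25% → €0.68
Total tax = €1.52 + €0.22 + €0.43 + €2.48 + €1.86 + €0.21 + €0.81 + €0.68 = €8.21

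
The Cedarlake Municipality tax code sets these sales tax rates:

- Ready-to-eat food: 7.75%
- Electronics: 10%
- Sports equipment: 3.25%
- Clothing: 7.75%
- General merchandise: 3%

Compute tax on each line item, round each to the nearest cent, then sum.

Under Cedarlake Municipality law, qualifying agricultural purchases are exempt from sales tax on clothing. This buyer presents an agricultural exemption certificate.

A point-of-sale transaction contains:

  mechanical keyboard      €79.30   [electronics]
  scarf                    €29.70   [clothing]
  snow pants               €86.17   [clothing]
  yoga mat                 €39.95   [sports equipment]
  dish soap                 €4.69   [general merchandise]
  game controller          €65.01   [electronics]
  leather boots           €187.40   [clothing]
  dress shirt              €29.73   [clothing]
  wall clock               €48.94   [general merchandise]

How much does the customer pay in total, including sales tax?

€588.23

Mechanical keyboard €79.30: electronics → 10% → €7.93
Scarf €29.70: clothing, buyer-exempt → 0% → €0.00
Snow pants €86.17: clothing, buyer-exempt → 0% → €0.00
Yoga mat €39.95: sports equipment → 3.25% → €1.30
Dish soap €4.69: general merchandise → 3% → €0.14
Game controller €65.01: electronics → 10% → €6.50
Leather boots €187.40: clothing, buyer-exempt → 0% → €0.00
Dress shirt €29.73: clothing, buyer-exempt → 0% → €0.00
Wall clock €48.94: general merchandise → 3% → €1.47
Subtotal = €570.89; tax = €17.34; total due = €588.23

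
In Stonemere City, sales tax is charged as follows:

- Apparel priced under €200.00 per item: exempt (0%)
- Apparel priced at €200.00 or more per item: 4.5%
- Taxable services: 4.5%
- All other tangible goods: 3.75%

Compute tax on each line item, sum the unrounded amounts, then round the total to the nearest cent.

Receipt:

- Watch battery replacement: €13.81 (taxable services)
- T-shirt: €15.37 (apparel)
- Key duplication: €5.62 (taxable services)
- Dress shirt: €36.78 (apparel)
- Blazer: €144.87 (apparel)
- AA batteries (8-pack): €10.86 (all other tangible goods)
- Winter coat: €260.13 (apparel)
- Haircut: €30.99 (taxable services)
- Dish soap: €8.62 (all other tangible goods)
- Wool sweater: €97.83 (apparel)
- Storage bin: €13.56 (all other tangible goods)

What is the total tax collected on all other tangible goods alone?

AA batteries (8-pack) €10.86: all other tangible goods → 3.75% → €0.40725
Dish soap €8.62: all other tangible goods → 3.75% → €0.32325
Storage bin €13.56: all other tangible goods → 3.75% → €0.5085
Tax on all other tangible goods: unrounded sum = €1.239 → €1.24

€1.24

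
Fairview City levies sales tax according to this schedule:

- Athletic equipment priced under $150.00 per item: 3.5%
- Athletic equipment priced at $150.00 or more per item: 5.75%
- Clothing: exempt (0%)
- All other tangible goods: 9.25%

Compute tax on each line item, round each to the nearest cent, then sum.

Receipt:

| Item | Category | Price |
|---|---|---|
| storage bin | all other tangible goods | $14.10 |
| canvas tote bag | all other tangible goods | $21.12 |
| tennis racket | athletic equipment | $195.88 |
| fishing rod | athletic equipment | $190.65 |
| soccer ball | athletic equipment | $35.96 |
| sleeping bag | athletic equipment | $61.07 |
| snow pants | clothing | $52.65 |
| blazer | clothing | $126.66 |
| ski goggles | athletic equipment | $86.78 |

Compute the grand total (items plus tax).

$816.78

Storage bin $14.10: all other tangible goods → 9.25% → $1.30
Canvas tote bag $21.12: all other tangible goods → 9.25% → $1.95
Tennis racket $195.88: athletic equipment, $150.00 or more → 5.75% → $11.26
Fishing rod $190.65: athletic equipment, $150.00 or more → 5.75% → $10.96
Soccer ball $35.96: athletic equipment, under $150.00 → 3.5% → $1.26
Sleeping bag $61.07: athletic equipment, under $150.00 → 3.5% → $2.14
Snow pants $52.65: clothing → 0% → $0.00
Blazer $126.66: clothing → 0% → $0.00
Ski goggles $86.78: athletic equipment, under $150.00 → 3.5% → $3.04
Subtotal = $784.87; tax = $31.91; total due = $816.78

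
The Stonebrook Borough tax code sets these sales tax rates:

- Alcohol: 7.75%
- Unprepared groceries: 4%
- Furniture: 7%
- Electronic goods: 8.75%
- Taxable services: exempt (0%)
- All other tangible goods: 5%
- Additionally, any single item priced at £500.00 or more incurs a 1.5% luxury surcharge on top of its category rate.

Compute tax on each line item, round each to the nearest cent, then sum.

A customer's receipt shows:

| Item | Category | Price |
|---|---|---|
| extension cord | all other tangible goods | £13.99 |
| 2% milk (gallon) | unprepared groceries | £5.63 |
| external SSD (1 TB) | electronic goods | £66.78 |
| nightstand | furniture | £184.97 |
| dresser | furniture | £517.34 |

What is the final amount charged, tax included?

£852.40

Extension cord £13.99: all other tangible goods → 5% → £0.70
2% milk (gallon) £5.63: unprepared groceries → 4% → £0.23
External SSD (1 TB) £66.78: electronic goods → 8.75% → £5.84
Nightstand £184.97: furniture → 7% → £12.95
Dresser £517.34: furniture → 7% + 1.5% surcharge = 8.5% → £43.97
Subtotal = £788.71; tax = £63.69; total due = £852.40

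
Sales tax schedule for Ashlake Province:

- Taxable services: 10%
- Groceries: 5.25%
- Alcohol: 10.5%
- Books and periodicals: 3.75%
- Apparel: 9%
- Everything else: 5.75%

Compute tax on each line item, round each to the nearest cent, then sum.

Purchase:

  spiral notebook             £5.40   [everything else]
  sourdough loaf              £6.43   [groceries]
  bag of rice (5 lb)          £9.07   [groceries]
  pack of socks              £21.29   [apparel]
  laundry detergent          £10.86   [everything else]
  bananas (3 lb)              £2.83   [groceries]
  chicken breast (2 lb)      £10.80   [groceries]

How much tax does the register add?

£4.39

Spiral notebook £5.40: everything else → 5.75% → £0.31
Sourdough loaf £6.43: groceries → 5.25% → £0.34
Bag of rice (5 lb) £9.07: groceries → 5.25% → £0.48
Pack of socks £21.29: apparel → 9% → £1.92
Laundry detergent £10.86: everything else → 5.75% → £0.62
Bananas (3 lb) £2.83: groceries → 5.25% → £0.15
Chicken breast (2 lb) £10.80: groceries → 5.25% → £0.57
Total tax = £0.31 + £0.34 + £0.48 + £1.92 + £0.62 + £0.15 + £0.57 = £4.39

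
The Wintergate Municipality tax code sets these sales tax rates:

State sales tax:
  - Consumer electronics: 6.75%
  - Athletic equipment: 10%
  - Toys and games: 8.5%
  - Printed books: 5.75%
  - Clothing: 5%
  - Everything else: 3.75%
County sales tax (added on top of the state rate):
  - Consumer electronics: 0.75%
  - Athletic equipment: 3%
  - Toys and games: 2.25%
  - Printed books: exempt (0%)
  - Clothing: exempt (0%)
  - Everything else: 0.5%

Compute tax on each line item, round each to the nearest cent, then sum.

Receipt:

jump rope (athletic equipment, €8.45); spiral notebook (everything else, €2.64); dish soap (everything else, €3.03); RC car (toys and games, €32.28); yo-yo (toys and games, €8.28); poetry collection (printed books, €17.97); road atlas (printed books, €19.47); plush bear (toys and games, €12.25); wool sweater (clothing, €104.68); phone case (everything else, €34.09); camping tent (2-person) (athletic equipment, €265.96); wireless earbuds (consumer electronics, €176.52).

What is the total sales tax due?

Jump rope €8.45: athletic equipment → 10% + 3% county = 13% → €1.10
Spiral notebook €2.64: everything else → 3.75% + 0.5% county = 4.25% → €0.11
Dish soap €3.03: everything else → 3.75% + 0.5% county = 4.25% → €0.13
RC car €32.28: toys and games → 8.5% + 2.25% county = 10.75% → €3.47
Yo-yo €8.28: toys and games → 8.5% + 2.25% county = 10.75% → €0.89
Poetry collection €17.97: printed books → 5.75% + 0% county = 5.75% → €1.03
Road atlas €19.47: printed books → 5.75% + 0% county = 5.75% → €1.12
Plush bear €12.25: toys and games → 8.5% + 2.25% county = 10.75% → €1.32
Wool sweater €104.68: clothing → 5% + 0% county = 5% → €5.23
Phone case €34.09: everything else → 3.75% + 0.5% county = 4.25% → €1.45
Camping tent (2-person) €265.96: athletic equipment → 10% + 3% county = 13% → €34.57
Wireless earbuds €176.52: consumer electronics → 6.75% + 0.75% county = 7.5% → €13.24
Total tax = €1.10 + €0.11 + €0.13 + €3.47 + €0.89 + €1.03 + €1.12 + €1.32 + €5.23 + €1.45 + €34.57 + €13.24 = €63.66

€63.66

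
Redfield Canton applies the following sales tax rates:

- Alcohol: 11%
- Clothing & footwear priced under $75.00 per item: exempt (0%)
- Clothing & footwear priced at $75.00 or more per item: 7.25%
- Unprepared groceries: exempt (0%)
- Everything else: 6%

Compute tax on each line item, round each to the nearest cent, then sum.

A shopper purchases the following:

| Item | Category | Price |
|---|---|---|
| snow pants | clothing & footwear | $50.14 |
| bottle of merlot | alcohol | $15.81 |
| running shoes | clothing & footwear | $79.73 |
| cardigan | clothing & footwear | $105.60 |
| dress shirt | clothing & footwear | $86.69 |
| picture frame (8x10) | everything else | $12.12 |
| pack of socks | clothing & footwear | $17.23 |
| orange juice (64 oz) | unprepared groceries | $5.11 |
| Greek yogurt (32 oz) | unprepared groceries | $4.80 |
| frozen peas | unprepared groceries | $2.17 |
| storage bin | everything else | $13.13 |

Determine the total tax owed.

Snow pants $50.14: clothing & footwear, under $75.00 → 0% → $0.00
Bottle of merlot $15.81: alcohol → 11% → $1.74
Running shoes $79.73: clothing & footwear, $75.00 or more → 7.25% → $5.78
Cardigan $105.60: clothing & footwear, $75.00 or more → 7.25% → $7.66
Dress shirt $86.69: clothing & footwear, $75.00 or more → 7.25% → $6.29
Picture frame (8x10) $12.12: everything else → 6% → $0.73
Pack of socks $17.23: clothing & footwear, under $75.00 → 0% → $0.00
Orange juice (64 oz) $5.11: unprepared groceries → 0% → $0.00
Greek yogurt (32 oz) $4.80: unprepared groceries → 0% → $0.00
Frozen peas $2.17: unprepared groceries → 0% → $0.00
Storage bin $13.13: everything else → 6% → $0.79
Total tax = $1.74 + $5.78 + $7.66 + $6.29 + $0.73 + $0.79 = $22.99

$22.99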